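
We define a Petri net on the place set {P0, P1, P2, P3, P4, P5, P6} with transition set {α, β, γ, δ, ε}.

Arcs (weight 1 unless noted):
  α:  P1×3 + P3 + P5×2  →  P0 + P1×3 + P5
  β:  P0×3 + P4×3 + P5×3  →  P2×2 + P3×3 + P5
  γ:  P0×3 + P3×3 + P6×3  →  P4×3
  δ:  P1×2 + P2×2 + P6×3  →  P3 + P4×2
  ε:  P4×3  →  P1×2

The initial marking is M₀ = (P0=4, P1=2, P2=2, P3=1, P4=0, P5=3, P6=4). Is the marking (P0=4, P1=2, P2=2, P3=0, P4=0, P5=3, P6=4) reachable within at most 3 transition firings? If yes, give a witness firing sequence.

NO — not reachable within 3 firings

depth 0: 1 marking
depth 1: 2 markings reached so far
depth 2: 2 markings reached so far
(frontier empty at depth 2; search complete)
target is not among the 2 markings reachable within 3 steps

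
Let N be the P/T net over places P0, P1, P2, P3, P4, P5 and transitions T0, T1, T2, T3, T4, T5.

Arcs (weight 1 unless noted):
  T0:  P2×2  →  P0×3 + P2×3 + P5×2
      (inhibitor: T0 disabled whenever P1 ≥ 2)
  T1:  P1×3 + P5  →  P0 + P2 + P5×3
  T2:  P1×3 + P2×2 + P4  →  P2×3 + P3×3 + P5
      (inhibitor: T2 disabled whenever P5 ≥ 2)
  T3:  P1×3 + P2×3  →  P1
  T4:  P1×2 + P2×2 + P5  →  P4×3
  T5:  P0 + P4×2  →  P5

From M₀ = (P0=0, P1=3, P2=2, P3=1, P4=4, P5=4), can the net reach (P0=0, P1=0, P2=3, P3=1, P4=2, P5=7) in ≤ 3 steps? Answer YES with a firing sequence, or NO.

YES — reachable via ⟨T1, T5⟩ (2 firings)

step 1: fire T1:  (P0=0, P1=3, P2=2, P3=1, P4=4, P5=4) → (P0=1, P1=0, P2=3, P3=1, P4=4, P5=6)
step 2: fire T5:  (P0=1, P1=0, P2=3, P3=1, P4=4, P5=6) → (P0=0, P1=0, P2=3, P3=1, P4=2, P5=7)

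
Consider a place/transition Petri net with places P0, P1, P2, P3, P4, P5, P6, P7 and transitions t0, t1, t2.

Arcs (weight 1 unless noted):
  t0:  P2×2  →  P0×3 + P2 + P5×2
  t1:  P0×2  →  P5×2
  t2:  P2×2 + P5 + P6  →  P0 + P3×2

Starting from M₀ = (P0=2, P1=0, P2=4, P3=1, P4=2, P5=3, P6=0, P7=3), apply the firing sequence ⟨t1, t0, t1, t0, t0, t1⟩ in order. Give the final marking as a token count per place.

step 1: fire t1:  (P0=2, P1=0, P2=4, P3=1, P4=2, P5=3, P6=0, P7=3) → (P0=0, P1=0, P2=4, P3=1, P4=2, P5=5, P6=0, P7=3)
step 2: fire t0:  (P0=0, P1=0, P2=4, P3=1, P4=2, P5=5, P6=0, P7=3) → (P0=3, P1=0, P2=3, P3=1, P4=2, P5=7, P6=0, P7=3)
step 3: fire t1:  (P0=3, P1=0, P2=3, P3=1, P4=2, P5=7, P6=0, P7=3) → (P0=1, P1=0, P2=3, P3=1, P4=2, P5=9, P6=0, P7=3)
step 4: fire t0:  (P0=1, P1=0, P2=3, P3=1, P4=2, P5=9, P6=0, P7=3) → (P0=4, P1=0, P2=2, P3=1, P4=2, P5=11, P6=0, P7=3)
step 5: fire t0:  (P0=4, P1=0, P2=2, P3=1, P4=2, P5=11, P6=0, P7=3) → (P0=7, P1=0, P2=1, P3=1, P4=2, P5=13, P6=0, P7=3)
step 6: fire t1:  (P0=7, P1=0, P2=1, P3=1, P4=2, P5=13, P6=0, P7=3) → (P0=5, P1=0, P2=1, P3=1, P4=2, P5=15, P6=0, P7=3)

(P0=5, P1=0, P2=1, P3=1, P4=2, P5=15, P6=0, P7=3)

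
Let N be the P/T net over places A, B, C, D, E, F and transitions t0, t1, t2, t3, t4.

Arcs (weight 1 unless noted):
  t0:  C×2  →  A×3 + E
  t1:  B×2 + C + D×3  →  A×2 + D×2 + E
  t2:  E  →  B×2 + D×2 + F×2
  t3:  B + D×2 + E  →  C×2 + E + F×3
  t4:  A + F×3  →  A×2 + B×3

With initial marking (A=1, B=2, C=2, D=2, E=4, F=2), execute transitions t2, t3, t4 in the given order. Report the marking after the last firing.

(A=2, B=6, C=4, D=2, E=3, F=4)

step 1: fire t2:  (A=1, B=2, C=2, D=2, E=4, F=2) → (A=1, B=4, C=2, D=4, E=3, F=4)
step 2: fire t3:  (A=1, B=4, C=2, D=4, E=3, F=4) → (A=1, B=3, C=4, D=2, E=3, F=7)
step 3: fire t4:  (A=1, B=3, C=4, D=2, E=3, F=7) → (A=2, B=6, C=4, D=2, E=3, F=4)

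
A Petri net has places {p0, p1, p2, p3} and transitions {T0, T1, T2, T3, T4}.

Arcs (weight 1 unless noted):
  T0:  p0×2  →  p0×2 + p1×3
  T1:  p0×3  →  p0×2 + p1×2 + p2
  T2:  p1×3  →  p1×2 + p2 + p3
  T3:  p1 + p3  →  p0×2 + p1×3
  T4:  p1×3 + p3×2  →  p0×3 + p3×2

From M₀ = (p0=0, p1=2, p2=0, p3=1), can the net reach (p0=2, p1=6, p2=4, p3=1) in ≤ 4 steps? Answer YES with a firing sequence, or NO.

NO — not reachable within 4 firings

depth 0: 1 marking
depth 1: 2 markings reached so far
depth 2: 4 markings reached so far
depth 3: 8 markings reached so far
depth 4: 14 markings reached so far
target is not among the 14 markings reachable within 4 steps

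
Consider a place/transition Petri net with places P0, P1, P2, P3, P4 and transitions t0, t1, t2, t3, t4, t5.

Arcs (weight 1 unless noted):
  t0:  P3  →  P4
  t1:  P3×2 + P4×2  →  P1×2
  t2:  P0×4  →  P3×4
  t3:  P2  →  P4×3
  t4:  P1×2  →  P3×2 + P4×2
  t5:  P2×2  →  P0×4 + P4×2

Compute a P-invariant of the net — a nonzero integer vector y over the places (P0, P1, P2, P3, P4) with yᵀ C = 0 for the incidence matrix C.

y = (P0:1, P1:2, P2:3, P3:1, P4:1)

Incidence matrix C (rows=places, cols=transitions):
       t0   t1   t2   t3   t4   t5
   P0   0    0   -4    0    0    4
   P1   0    2    0    0   -2    0
   P2   0    0    0   -1    0   -2
   P3  -1   -2    4    0    2    0
   P4   1   -2    0    3    2    2

Candidate y = [1, 2, 3, 1, 1]; check y·C column-wise:
  col t0: 1·0 + 2·0 + 3·0 + 1·-1 + 1·1 = 0
  col t1: 1·0 + 2·2 + 3·0 + 1·-2 + 1·-2 = 0
  col t2: 1·-4 + 2·0 + 3·0 + 1·4 + 1·0 = 0
  col t3: 1·0 + 2·0 + 3·-1 + 1·0 + 1·3 = 0
  col t4: 1·0 + 2·-2 + 3·0 + 1·2 + 1·2 = 0
  col t5: 1·4 + 2·0 + 3·-2 + 1·0 + 1·2 = 0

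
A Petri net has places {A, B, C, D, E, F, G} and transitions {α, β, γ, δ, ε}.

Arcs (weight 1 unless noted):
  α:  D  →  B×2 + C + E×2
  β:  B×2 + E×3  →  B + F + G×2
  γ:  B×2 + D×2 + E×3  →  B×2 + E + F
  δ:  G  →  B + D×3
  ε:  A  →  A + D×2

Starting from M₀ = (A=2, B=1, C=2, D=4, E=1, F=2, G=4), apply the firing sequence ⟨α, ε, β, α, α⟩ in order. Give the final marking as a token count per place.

step 1: fire α:  (A=2, B=1, C=2, D=4, E=1, F=2, G=4) → (A=2, B=3, C=3, D=3, E=3, F=2, G=4)
step 2: fire ε:  (A=2, B=3, C=3, D=3, E=3, F=2, G=4) → (A=2, B=3, C=3, D=5, E=3, F=2, G=4)
step 3: fire β:  (A=2, B=3, C=3, D=5, E=3, F=2, G=4) → (A=2, B=2, C=3, D=5, E=0, F=3, G=6)
step 4: fire α:  (A=2, B=2, C=3, D=5, E=0, F=3, G=6) → (A=2, B=4, C=4, D=4, E=2, F=3, G=6)
step 5: fire α:  (A=2, B=4, C=4, D=4, E=2, F=3, G=6) → (A=2, B=6, C=5, D=3, E=4, F=3, G=6)

(A=2, B=6, C=5, D=3, E=4, F=3, G=6)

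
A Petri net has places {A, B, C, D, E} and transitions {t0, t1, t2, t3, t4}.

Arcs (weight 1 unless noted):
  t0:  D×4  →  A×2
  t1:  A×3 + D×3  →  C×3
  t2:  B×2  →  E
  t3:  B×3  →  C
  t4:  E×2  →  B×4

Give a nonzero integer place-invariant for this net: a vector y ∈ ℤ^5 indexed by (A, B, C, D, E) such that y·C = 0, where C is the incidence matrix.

Incidence matrix C (rows=places, cols=transitions):
       t0   t1   t2   t3   t4
    A   2   -3    0    0    0
    B   0    0   -2   -3    4
    C   0    3    0    1    0
    D  -4   -3    0    0    0
    E   0    0    1    0   -2

Candidate y = [2, 1, 3, 1, 2]; check y·C column-wise:
  col t0: 2·2 + 1·0 + 3·0 + 1·-4 + 2·0 = 0
  col t1: 2·-3 + 1·0 + 3·3 + 1·-3 + 2·0 = 0
  col t2: 2·0 + 1·-2 + 3·0 + 1·0 + 2·1 = 0
  col t3: 2·0 + 1·-3 + 3·1 + 1·0 + 2·0 = 0
  col t4: 2·0 + 1·4 + 3·0 + 1·0 + 2·-2 = 0

y = (A:2, B:1, C:3, D:1, E:2)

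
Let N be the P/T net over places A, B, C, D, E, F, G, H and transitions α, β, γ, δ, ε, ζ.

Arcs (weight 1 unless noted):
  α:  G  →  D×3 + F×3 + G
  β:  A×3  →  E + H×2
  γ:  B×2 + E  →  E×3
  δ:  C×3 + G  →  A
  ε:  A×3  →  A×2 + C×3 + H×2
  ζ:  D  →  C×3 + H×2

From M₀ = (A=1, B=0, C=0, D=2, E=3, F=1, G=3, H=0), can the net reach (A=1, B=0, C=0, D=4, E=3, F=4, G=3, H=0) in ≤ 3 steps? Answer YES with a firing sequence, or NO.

NO — not reachable within 3 firings

depth 0: 1 marking
depth 1: 3 markings reached so far
depth 2: 7 markings reached so far
depth 3: 12 markings reached so far
target is not among the 12 markings reachable within 3 steps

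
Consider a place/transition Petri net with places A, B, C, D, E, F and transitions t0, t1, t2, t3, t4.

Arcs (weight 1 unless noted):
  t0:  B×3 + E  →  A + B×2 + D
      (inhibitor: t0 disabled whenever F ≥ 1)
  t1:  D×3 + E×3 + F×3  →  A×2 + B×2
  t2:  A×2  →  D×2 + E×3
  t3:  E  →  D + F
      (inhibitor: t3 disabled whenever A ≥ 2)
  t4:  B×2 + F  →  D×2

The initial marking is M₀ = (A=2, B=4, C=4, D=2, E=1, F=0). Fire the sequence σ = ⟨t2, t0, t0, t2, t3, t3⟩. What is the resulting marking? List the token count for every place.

(A=0, B=2, C=4, D=10, E=3, F=2)

step 1: fire t2:  (A=2, B=4, C=4, D=2, E=1, F=0) → (A=0, B=4, C=4, D=4, E=4, F=0)
step 2: fire t0:  (A=0, B=4, C=4, D=4, E=4, F=0) → (A=1, B=3, C=4, D=5, E=3, F=0)
step 3: fire t0:  (A=1, B=3, C=4, D=5, E=3, F=0) → (A=2, B=2, C=4, D=6, E=2, F=0)
step 4: fire t2:  (A=2, B=2, C=4, D=6, E=2, F=0) → (A=0, B=2, C=4, D=8, E=5, F=0)
step 5: fire t3:  (A=0, B=2, C=4, D=8, E=5, F=0) → (A=0, B=2, C=4, D=9, E=4, F=1)
step 6: fire t3:  (A=0, B=2, C=4, D=9, E=4, F=1) → (A=0, B=2, C=4, D=10, E=3, F=2)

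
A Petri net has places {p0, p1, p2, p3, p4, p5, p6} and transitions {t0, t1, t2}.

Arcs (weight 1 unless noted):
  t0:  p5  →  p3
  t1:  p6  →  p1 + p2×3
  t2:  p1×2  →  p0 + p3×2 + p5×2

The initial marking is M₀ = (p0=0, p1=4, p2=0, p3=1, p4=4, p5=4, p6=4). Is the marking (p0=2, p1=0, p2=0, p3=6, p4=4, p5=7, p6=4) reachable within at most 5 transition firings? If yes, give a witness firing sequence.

YES — reachable via ⟨t0, t2, t2⟩ (3 firings)

step 1: fire t0:  (p0=0, p1=4, p2=0, p3=1, p4=4, p5=4, p6=4) → (p0=0, p1=4, p2=0, p3=2, p4=4, p5=3, p6=4)
step 2: fire t2:  (p0=0, p1=4, p2=0, p3=2, p4=4, p5=3, p6=4) → (p0=1, p1=2, p2=0, p3=4, p4=4, p5=5, p6=4)
step 3: fire t2:  (p0=1, p1=2, p2=0, p3=4, p4=4, p5=5, p6=4) → (p0=2, p1=0, p2=0, p3=6, p4=4, p5=7, p6=4)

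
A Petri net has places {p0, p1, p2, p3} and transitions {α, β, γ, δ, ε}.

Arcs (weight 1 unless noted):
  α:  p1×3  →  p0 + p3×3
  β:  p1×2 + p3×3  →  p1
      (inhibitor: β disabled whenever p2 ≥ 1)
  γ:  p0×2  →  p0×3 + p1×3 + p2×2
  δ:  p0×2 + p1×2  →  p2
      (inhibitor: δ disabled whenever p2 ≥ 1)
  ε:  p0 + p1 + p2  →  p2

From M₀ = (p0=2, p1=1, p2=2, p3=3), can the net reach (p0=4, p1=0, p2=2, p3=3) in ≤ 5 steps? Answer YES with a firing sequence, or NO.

NO — not reachable within 5 firings

depth 0: 1 marking
depth 1: 3 markings reached so far
depth 2: 6 markings reached so far
depth 3: 11 markings reached so far
depth 4: 18 markings reached so far
depth 5: 27 markings reached so far
target is not among the 27 markings reachable within 5 steps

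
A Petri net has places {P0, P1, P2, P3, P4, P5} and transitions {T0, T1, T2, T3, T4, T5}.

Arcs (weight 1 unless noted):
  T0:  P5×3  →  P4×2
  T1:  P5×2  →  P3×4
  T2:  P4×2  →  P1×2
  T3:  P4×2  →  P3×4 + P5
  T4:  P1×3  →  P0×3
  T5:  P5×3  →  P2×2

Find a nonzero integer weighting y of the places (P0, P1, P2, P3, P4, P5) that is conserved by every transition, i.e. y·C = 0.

Incidence matrix C (rows=places, cols=transitions):
       T0   T1   T2   T3   T4   T5
   P0   0    0    0    0    3    0
   P1   0    0    2    0   -3    0
   P2   0    0    0    0    0    2
   P3   0    4    0    4    0    0
   P4   2    0   -2   -2    0    0
   P5  -3   -2    0    1    0   -3

Candidate y = [3, 3, 3, 1, 3, 2]; check y·C column-wise:
  col T0: 3·0 + 3·0 + 3·0 + 1·0 + 3·2 + 2·-3 = 0
  col T1: 3·0 + 3·0 + 3·0 + 1·4 + 3·0 + 2·-2 = 0
  col T2: 3·0 + 3·2 + 3·0 + 1·0 + 3·-2 + 2·0 = 0
  col T3: 3·0 + 3·0 + 3·0 + 1·4 + 3·-2 + 2·1 = 0
  col T4: 3·3 + 3·-3 + 3·0 + 1·0 + 3·0 + 2·0 = 0
  col T5: 3·0 + 3·0 + 3·2 + 1·0 + 3·0 + 2·-3 = 0

y = (P0:3, P1:3, P2:3, P3:1, P4:3, P5:2)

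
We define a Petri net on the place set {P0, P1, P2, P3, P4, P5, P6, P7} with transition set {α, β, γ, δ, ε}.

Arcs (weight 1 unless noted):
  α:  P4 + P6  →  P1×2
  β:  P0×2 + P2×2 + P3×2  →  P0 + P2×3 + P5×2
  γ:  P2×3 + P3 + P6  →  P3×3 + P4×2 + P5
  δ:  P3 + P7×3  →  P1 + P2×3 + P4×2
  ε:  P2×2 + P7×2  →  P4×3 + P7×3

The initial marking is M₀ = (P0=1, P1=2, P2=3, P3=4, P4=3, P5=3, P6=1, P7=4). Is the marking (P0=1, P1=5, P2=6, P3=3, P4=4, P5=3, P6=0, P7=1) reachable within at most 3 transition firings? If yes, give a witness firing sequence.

YES — reachable via ⟨α, δ⟩ (2 firings)

step 1: fire α:  (P0=1, P1=2, P2=3, P3=4, P4=3, P5=3, P6=1, P7=4) → (P0=1, P1=4, P2=3, P3=4, P4=2, P5=3, P6=0, P7=4)
step 2: fire δ:  (P0=1, P1=4, P2=3, P3=4, P4=2, P5=3, P6=0, P7=4) → (P0=1, P1=5, P2=6, P3=3, P4=4, P5=3, P6=0, P7=1)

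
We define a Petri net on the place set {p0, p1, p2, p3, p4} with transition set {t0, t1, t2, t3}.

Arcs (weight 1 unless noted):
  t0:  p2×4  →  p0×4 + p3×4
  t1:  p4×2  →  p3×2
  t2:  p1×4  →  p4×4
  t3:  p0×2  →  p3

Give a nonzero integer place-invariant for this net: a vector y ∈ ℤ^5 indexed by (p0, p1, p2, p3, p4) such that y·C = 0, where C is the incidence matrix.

y = (p0:1, p1:2, p2:3, p3:2, p4:2)

Incidence matrix C (rows=places, cols=transitions):
       t0   t1   t2   t3
   p0   4    0    0   -2
   p1   0    0   -4    0
   p2  -4    0    0    0
   p3   4    2    0    1
   p4   0   -2    4    0

Candidate y = [1, 2, 3, 2, 2]; check y·C column-wise:
  col t0: 1·4 + 2·0 + 3·-4 + 2·4 + 2·0 = 0
  col t1: 1·0 + 2·0 + 3·0 + 2·2 + 2·-2 = 0
  col t2: 1·0 + 2·-4 + 3·0 + 2·0 + 2·4 = 0
  col t3: 1·-2 + 2·0 + 3·0 + 2·1 + 2·0 = 0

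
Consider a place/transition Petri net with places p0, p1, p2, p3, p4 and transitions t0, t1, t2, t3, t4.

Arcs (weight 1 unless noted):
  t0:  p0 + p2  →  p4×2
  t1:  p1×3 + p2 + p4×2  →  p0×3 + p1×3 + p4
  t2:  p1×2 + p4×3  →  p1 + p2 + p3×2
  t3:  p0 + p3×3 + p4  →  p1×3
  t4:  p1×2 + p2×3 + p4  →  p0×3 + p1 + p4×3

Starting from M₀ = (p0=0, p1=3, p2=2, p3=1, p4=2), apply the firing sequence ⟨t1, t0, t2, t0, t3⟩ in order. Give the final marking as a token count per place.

(p0=0, p1=5, p2=0, p3=0, p4=1)

step 1: fire t1:  (p0=0, p1=3, p2=2, p3=1, p4=2) → (p0=3, p1=3, p2=1, p3=1, p4=1)
step 2: fire t0:  (p0=3, p1=3, p2=1, p3=1, p4=1) → (p0=2, p1=3, p2=0, p3=1, p4=3)
step 3: fire t2:  (p0=2, p1=3, p2=0, p3=1, p4=3) → (p0=2, p1=2, p2=1, p3=3, p4=0)
step 4: fire t0:  (p0=2, p1=2, p2=1, p3=3, p4=0) → (p0=1, p1=2, p2=0, p3=3, p4=2)
step 5: fire t3:  (p0=1, p1=2, p2=0, p3=3, p4=2) → (p0=0, p1=5, p2=0, p3=0, p4=1)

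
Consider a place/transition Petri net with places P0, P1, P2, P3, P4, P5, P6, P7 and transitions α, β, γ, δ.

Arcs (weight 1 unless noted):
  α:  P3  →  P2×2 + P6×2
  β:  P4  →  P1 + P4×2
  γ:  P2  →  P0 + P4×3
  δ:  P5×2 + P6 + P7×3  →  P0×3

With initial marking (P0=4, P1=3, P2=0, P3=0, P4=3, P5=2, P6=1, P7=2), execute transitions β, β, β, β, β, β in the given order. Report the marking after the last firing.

(P0=4, P1=9, P2=0, P3=0, P4=9, P5=2, P6=1, P7=2)

step 1: fire β:  (P0=4, P1=3, P2=0, P3=0, P4=3, P5=2, P6=1, P7=2) → (P0=4, P1=4, P2=0, P3=0, P4=4, P5=2, P6=1, P7=2)
step 2: fire β:  (P0=4, P1=4, P2=0, P3=0, P4=4, P5=2, P6=1, P7=2) → (P0=4, P1=5, P2=0, P3=0, P4=5, P5=2, P6=1, P7=2)
step 3: fire β:  (P0=4, P1=5, P2=0, P3=0, P4=5, P5=2, P6=1, P7=2) → (P0=4, P1=6, P2=0, P3=0, P4=6, P5=2, P6=1, P7=2)
step 4: fire β:  (P0=4, P1=6, P2=0, P3=0, P4=6, P5=2, P6=1, P7=2) → (P0=4, P1=7, P2=0, P3=0, P4=7, P5=2, P6=1, P7=2)
step 5: fire β:  (P0=4, P1=7, P2=0, P3=0, P4=7, P5=2, P6=1, P7=2) → (P0=4, P1=8, P2=0, P3=0, P4=8, P5=2, P6=1, P7=2)
step 6: fire β:  (P0=4, P1=8, P2=0, P3=0, P4=8, P5=2, P6=1, P7=2) → (P0=4, P1=9, P2=0, P3=0, P4=9, P5=2, P6=1, P7=2)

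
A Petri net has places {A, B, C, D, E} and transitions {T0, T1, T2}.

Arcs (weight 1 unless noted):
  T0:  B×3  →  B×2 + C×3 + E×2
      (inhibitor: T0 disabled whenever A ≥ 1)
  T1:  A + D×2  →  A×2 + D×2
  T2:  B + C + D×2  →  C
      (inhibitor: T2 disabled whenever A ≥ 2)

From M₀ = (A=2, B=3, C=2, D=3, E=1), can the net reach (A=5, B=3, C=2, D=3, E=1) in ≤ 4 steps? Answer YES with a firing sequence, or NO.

step 1: fire T1:  (A=2, B=3, C=2, D=3, E=1) → (A=3, B=3, C=2, D=3, E=1)
step 2: fire T1:  (A=3, B=3, C=2, D=3, E=1) → (A=4, B=3, C=2, D=3, E=1)
step 3: fire T1:  (A=4, B=3, C=2, D=3, E=1) → (A=5, B=3, C=2, D=3, E=1)

YES — reachable via ⟨T1, T1, T1⟩ (3 firings)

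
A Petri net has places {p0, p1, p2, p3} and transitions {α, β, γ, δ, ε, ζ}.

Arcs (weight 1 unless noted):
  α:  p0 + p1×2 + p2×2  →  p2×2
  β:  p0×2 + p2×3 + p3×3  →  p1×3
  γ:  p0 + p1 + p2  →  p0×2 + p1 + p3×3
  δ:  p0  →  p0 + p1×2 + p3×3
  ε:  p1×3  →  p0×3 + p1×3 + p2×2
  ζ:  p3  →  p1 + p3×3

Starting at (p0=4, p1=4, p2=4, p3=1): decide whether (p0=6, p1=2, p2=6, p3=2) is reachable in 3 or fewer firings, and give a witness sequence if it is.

depth 0: 1 marking
depth 1: 6 markings reached so far
depth 2: 24 markings reached so far
depth 3: 69 markings reached so far
target is not among the 69 markings reachable within 3 steps

NO — not reachable within 3 firings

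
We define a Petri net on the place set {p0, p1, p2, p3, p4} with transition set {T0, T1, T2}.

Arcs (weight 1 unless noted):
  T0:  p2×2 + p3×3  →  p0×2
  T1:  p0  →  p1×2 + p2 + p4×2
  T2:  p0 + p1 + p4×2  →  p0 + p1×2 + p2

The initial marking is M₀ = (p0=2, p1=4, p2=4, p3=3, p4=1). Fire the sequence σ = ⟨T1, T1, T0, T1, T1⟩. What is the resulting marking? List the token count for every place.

(p0=0, p1=12, p2=6, p3=0, p4=9)

step 1: fire T1:  (p0=2, p1=4, p2=4, p3=3, p4=1) → (p0=1, p1=6, p2=5, p3=3, p4=3)
step 2: fire T1:  (p0=1, p1=6, p2=5, p3=3, p4=3) → (p0=0, p1=8, p2=6, p3=3, p4=5)
step 3: fire T0:  (p0=0, p1=8, p2=6, p3=3, p4=5) → (p0=2, p1=8, p2=4, p3=0, p4=5)
step 4: fire T1:  (p0=2, p1=8, p2=4, p3=0, p4=5) → (p0=1, p1=10, p2=5, p3=0, p4=7)
step 5: fire T1:  (p0=1, p1=10, p2=5, p3=0, p4=7) → (p0=0, p1=12, p2=6, p3=0, p4=9)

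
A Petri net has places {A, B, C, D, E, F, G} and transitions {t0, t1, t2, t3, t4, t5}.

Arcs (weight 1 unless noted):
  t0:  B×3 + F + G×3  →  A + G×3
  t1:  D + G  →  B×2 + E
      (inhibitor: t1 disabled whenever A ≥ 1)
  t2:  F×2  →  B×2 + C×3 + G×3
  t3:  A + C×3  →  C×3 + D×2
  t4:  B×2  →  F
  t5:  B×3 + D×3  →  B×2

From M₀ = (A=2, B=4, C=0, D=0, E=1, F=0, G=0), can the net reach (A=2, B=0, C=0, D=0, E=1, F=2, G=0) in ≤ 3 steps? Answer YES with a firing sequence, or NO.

step 1: fire t4:  (A=2, B=4, C=0, D=0, E=1, F=0, G=0) → (A=2, B=2, C=0, D=0, E=1, F=1, G=0)
step 2: fire t4:  (A=2, B=2, C=0, D=0, E=1, F=1, G=0) → (A=2, B=0, C=0, D=0, E=1, F=2, G=0)

YES — reachable via ⟨t4, t4⟩ (2 firings)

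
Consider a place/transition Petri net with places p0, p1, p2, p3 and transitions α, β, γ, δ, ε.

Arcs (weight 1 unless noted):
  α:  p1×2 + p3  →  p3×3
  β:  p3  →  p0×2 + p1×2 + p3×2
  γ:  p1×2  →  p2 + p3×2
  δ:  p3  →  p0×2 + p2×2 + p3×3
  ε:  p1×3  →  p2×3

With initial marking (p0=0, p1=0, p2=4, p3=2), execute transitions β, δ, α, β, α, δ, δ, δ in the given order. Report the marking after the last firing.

step 1: fire β:  (p0=0, p1=0, p2=4, p3=2) → (p0=2, p1=2, p2=4, p3=3)
step 2: fire δ:  (p0=2, p1=2, p2=4, p3=3) → (p0=4, p1=2, p2=6, p3=5)
step 3: fire α:  (p0=4, p1=2, p2=6, p3=5) → (p0=4, p1=0, p2=6, p3=7)
step 4: fire β:  (p0=4, p1=0, p2=6, p3=7) → (p0=6, p1=2, p2=6, p3=8)
step 5: fire α:  (p0=6, p1=2, p2=6, p3=8) → (p0=6, p1=0, p2=6, p3=10)
step 6: fire δ:  (p0=6, p1=0, p2=6, p3=10) → (p0=8, p1=0, p2=8, p3=12)
step 7: fire δ:  (p0=8, p1=0, p2=8, p3=12) → (p0=10, p1=0, p2=10, p3=14)
step 8: fire δ:  (p0=10, p1=0, p2=10, p3=14) → (p0=12, p1=0, p2=12, p3=16)

(p0=12, p1=0, p2=12, p3=16)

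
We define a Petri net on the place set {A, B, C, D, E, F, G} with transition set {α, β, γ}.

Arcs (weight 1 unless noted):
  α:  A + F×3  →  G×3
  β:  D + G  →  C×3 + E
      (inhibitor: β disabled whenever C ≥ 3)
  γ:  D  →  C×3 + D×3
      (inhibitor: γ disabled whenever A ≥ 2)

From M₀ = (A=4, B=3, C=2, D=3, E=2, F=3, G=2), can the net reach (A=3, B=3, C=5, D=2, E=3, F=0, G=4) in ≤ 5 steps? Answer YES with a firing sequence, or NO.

step 1: fire α:  (A=4, B=3, C=2, D=3, E=2, F=3, G=2) → (A=3, B=3, C=2, D=3, E=2, F=0, G=5)
step 2: fire β:  (A=3, B=3, C=2, D=3, E=2, F=0, G=5) → (A=3, B=3, C=5, D=2, E=3, F=0, G=4)

YES — reachable via ⟨α, β⟩ (2 firings)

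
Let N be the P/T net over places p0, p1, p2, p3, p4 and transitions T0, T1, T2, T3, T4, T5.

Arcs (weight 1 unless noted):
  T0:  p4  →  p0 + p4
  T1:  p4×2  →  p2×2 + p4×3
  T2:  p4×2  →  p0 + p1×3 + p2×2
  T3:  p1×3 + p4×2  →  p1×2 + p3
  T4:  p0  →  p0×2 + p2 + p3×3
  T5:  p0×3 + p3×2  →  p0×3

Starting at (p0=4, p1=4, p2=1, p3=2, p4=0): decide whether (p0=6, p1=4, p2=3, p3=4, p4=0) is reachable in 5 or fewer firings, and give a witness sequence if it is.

step 1: fire T4:  (p0=4, p1=4, p2=1, p3=2, p4=0) → (p0=5, p1=4, p2=2, p3=5, p4=0)
step 2: fire T4:  (p0=5, p1=4, p2=2, p3=5, p4=0) → (p0=6, p1=4, p2=3, p3=8, p4=0)
step 3: fire T5:  (p0=6, p1=4, p2=3, p3=8, p4=0) → (p0=6, p1=4, p2=3, p3=6, p4=0)
step 4: fire T5:  (p0=6, p1=4, p2=3, p3=6, p4=0) → (p0=6, p1=4, p2=3, p3=4, p4=0)

YES — reachable via ⟨T4, T4, T5, T5⟩ (4 firings)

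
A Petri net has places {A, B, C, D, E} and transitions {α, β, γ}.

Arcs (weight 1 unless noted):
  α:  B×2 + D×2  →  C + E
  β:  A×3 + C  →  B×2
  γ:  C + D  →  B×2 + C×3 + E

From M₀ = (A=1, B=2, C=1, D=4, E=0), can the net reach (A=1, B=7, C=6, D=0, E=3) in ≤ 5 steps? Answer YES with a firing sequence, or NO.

NO — not reachable within 5 firings

depth 0: 1 marking
depth 1: 3 markings reached so far
depth 2: 5 markings reached so far
depth 3: 7 markings reached so far
depth 4: 8 markings reached so far
depth 5: 8 markings reached so far
(frontier empty at depth 5; search complete)
target is not among the 8 markings reachable within 5 steps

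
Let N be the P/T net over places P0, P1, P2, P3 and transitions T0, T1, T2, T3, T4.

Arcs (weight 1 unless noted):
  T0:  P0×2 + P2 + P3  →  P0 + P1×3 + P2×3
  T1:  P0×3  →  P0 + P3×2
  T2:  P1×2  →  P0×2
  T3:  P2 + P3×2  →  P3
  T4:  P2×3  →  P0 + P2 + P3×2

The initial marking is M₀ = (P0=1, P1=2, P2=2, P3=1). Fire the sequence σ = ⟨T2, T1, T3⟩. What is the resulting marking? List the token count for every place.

(P0=1, P1=0, P2=1, P3=2)

step 1: fire T2:  (P0=1, P1=2, P2=2, P3=1) → (P0=3, P1=0, P2=2, P3=1)
step 2: fire T1:  (P0=3, P1=0, P2=2, P3=1) → (P0=1, P1=0, P2=2, P3=3)
step 3: fire T3:  (P0=1, P1=0, P2=2, P3=3) → (P0=1, P1=0, P2=1, P3=2)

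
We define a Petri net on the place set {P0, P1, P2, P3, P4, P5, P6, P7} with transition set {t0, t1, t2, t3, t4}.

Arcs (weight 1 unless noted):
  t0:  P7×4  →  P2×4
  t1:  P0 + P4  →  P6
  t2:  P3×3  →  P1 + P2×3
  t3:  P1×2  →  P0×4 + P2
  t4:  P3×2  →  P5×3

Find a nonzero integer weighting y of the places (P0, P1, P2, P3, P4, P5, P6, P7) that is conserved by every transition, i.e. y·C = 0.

y = (P0:9, P1:18, P2:0, P3:6, P4:-9, P5:4, P6:0, P7:0)

Incidence matrix C (rows=places, cols=transitions):
       t0   t1   t2   t3   t4
   P0   0   -1    0    4    0
   P1   0    0    1   -2    0
   P2   4    0    3    1    0
   P3   0    0   -3    0   -2
   P4   0   -1    0    0    0
   P5   0    0    0    0    3
   P6   0    1    0    0    0
   P7  -4    0    0    0    0

Candidate y = [9, 18, 0, 6, -9, 4, 0, 0]; check y·C column-wise:
  col t0: 9·0 + 18·0 + 0·4 + 6·0 + -9·0 + 4·0 + 0·-4 = 0
  col t1: 9·-1 + 18·0 + 6·0 + -9·-1 + 4·0 + 0·1 = 0
  col t2: 9·0 + 18·1 + 0·3 + 6·-3 + -9·0 + 4·0 = 0
  col t3: 9·4 + 18·-2 + 0·1 + 6·0 + -9·0 + 4·0 = 0
  col t4: 9·0 + 18·0 + 6·-2 + -9·0 + 4·3 = 0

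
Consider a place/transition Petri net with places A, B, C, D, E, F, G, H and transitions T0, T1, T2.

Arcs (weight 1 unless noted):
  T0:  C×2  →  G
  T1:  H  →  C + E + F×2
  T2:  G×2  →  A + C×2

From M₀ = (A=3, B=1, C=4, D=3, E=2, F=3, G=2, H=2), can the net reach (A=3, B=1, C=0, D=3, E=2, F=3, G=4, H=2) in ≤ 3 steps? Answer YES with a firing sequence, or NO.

step 1: fire T0:  (A=3, B=1, C=4, D=3, E=2, F=3, G=2, H=2) → (A=3, B=1, C=2, D=3, E=2, F=3, G=3, H=2)
step 2: fire T0:  (A=3, B=1, C=2, D=3, E=2, F=3, G=3, H=2) → (A=3, B=1, C=0, D=3, E=2, F=3, G=4, H=2)

YES — reachable via ⟨T0, T0⟩ (2 firings)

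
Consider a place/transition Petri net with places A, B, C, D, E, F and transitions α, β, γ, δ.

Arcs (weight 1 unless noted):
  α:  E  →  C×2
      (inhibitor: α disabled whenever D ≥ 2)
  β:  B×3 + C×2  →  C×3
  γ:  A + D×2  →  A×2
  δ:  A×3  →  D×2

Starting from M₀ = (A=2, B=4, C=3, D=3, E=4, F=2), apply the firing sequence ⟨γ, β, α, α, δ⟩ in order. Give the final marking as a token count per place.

step 1: fire γ:  (A=2, B=4, C=3, D=3, E=4, F=2) → (A=3, B=4, C=3, D=1, E=4, F=2)
step 2: fire β:  (A=3, B=4, C=3, D=1, E=4, F=2) → (A=3, B=1, C=4, D=1, E=4, F=2)
step 3: fire α:  (A=3, B=1, C=4, D=1, E=4, F=2) → (A=3, B=1, C=6, D=1, E=3, F=2)
step 4: fire α:  (A=3, B=1, C=6, D=1, E=3, F=2) → (A=3, B=1, C=8, D=1, E=2, F=2)
step 5: fire δ:  (A=3, B=1, C=8, D=1, E=2, F=2) → (A=0, B=1, C=8, D=3, E=2, F=2)

(A=0, B=1, C=8, D=3, E=2, F=2)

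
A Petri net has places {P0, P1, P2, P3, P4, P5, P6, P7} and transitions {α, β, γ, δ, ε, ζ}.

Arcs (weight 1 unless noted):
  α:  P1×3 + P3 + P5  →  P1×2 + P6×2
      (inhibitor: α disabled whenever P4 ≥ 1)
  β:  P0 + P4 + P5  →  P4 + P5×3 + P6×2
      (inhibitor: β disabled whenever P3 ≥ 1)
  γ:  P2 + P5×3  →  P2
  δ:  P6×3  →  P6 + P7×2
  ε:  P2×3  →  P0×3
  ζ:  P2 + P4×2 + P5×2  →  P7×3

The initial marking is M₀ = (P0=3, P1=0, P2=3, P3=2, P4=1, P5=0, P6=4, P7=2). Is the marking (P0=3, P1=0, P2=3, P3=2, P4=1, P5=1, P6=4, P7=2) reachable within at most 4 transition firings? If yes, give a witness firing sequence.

depth 0: 1 marking
depth 1: 3 markings reached so far
depth 2: 4 markings reached so far
depth 3: 4 markings reached so far
(frontier empty at depth 3; search complete)
target is not among the 4 markings reachable within 4 steps

NO — not reachable within 4 firings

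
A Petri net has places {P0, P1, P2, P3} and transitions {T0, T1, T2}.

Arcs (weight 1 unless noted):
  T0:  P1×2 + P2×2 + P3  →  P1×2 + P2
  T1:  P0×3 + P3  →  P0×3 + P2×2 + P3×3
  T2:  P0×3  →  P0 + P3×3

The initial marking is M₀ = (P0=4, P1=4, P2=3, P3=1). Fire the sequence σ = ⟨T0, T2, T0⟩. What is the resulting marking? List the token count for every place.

step 1: fire T0:  (P0=4, P1=4, P2=3, P3=1) → (P0=4, P1=4, P2=2, P3=0)
step 2: fire T2:  (P0=4, P1=4, P2=2, P3=0) → (P0=2, P1=4, P2=2, P3=3)
step 3: fire T0:  (P0=2, P1=4, P2=2, P3=3) → (P0=2, P1=4, P2=1, P3=2)

(P0=2, P1=4, P2=1, P3=2)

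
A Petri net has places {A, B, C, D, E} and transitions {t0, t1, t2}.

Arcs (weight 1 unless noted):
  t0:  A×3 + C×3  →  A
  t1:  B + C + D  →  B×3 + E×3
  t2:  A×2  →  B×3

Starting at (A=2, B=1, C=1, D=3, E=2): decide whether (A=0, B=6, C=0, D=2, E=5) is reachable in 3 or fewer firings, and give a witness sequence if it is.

step 1: fire t1:  (A=2, B=1, C=1, D=3, E=2) → (A=2, B=3, C=0, D=2, E=5)
step 2: fire t2:  (A=2, B=3, C=0, D=2, E=5) → (A=0, B=6, C=0, D=2, E=5)

YES — reachable via ⟨t1, t2⟩ (2 firings)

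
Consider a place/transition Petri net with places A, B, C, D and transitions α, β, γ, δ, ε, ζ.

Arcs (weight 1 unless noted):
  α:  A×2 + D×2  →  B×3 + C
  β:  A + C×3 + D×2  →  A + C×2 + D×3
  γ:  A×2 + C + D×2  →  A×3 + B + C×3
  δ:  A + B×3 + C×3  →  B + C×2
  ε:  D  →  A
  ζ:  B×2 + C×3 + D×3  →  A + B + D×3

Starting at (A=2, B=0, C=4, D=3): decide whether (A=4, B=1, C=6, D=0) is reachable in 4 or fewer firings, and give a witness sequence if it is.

step 1: fire γ:  (A=2, B=0, C=4, D=3) → (A=3, B=1, C=6, D=1)
step 2: fire ε:  (A=3, B=1, C=6, D=1) → (A=4, B=1, C=6, D=0)

YES — reachable via ⟨γ, ε⟩ (2 firings)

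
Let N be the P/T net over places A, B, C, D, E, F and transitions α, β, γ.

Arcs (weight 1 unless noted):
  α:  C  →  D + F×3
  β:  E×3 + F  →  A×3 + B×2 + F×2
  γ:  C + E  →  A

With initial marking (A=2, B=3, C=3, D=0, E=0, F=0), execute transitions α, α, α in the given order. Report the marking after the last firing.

(A=2, B=3, C=0, D=3, E=0, F=9)

step 1: fire α:  (A=2, B=3, C=3, D=0, E=0, F=0) → (A=2, B=3, C=2, D=1, E=0, F=3)
step 2: fire α:  (A=2, B=3, C=2, D=1, E=0, F=3) → (A=2, B=3, C=1, D=2, E=0, F=6)
step 3: fire α:  (A=2, B=3, C=1, D=2, E=0, F=6) → (A=2, B=3, C=0, D=3, E=0, F=9)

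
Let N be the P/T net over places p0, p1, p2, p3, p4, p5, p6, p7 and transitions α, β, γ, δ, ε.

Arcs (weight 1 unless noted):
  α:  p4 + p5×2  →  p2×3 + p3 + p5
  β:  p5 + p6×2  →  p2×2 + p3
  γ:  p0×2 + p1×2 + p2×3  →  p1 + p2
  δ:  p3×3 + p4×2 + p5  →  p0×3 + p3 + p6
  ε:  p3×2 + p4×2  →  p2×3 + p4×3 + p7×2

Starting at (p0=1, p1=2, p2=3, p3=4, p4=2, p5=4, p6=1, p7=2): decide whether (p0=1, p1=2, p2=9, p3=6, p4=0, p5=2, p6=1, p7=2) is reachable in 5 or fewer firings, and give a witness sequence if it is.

step 1: fire α:  (p0=1, p1=2, p2=3, p3=4, p4=2, p5=4, p6=1, p7=2) → (p0=1, p1=2, p2=6, p3=5, p4=1, p5=3, p6=1, p7=2)
step 2: fire α:  (p0=1, p1=2, p2=6, p3=5, p4=1, p5=3, p6=1, p7=2) → (p0=1, p1=2, p2=9, p3=6, p4=0, p5=2, p6=1, p7=2)

YES — reachable via ⟨α, α⟩ (2 firings)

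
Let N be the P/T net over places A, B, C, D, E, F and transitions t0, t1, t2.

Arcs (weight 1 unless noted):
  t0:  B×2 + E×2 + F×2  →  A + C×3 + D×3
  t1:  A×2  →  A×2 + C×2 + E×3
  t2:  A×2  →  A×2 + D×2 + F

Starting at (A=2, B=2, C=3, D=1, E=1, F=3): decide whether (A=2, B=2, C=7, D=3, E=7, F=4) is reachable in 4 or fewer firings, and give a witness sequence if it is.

step 1: fire t1:  (A=2, B=2, C=3, D=1, E=1, F=3) → (A=2, B=2, C=5, D=1, E=4, F=3)
step 2: fire t1:  (A=2, B=2, C=5, D=1, E=4, F=3) → (A=2, B=2, C=7, D=1, E=7, F=3)
step 3: fire t2:  (A=2, B=2, C=7, D=1, E=7, F=3) → (A=2, B=2, C=7, D=3, E=7, F=4)

YES — reachable via ⟨t1, t1, t2⟩ (3 firings)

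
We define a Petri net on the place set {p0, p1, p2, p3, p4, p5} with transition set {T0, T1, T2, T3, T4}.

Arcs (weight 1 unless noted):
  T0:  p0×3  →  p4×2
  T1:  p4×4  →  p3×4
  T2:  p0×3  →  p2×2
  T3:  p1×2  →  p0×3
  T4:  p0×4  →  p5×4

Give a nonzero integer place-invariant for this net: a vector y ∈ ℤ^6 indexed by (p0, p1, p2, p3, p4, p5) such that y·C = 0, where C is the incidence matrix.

y = (p0:2, p1:3, p2:3, p3:3, p4:3, p5:2)

Incidence matrix C (rows=places, cols=transitions):
       T0   T1   T2   T3   T4
   p0  -3    0   -3    3   -4
   p1   0    0    0   -2    0
   p2   0    0    2    0    0
   p3   0    4    0    0    0
   p4   2   -4    0    0    0
   p5   0    0    0    0    4

Candidate y = [2, 3, 3, 3, 3, 2]; check y·C column-wise:
  col T0: 2·-3 + 3·0 + 3·0 + 3·0 + 3·2 + 2·0 = 0
  col T1: 2·0 + 3·0 + 3·0 + 3·4 + 3·-4 + 2·0 = 0
  col T2: 2·-3 + 3·0 + 3·2 + 3·0 + 3·0 + 2·0 = 0
  col T3: 2·3 + 3·-2 + 3·0 + 3·0 + 3·0 + 2·0 = 0
  col T4: 2·-4 + 3·0 + 3·0 + 3·0 + 3·0 + 2·4 = 0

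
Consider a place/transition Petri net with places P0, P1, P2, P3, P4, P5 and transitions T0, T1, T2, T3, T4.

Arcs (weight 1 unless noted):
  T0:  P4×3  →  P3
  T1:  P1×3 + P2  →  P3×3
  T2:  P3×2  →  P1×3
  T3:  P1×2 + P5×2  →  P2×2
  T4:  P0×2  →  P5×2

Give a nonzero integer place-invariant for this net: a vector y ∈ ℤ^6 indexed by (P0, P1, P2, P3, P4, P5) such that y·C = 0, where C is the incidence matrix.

y = (P0:1, P1:2, P2:3, P3:3, P4:1, P5:1)

Incidence matrix C (rows=places, cols=transitions):
       T0   T1   T2   T3   T4
   P0   0    0    0    0   -2
   P1   0   -3    3   -2    0
   P2   0   -1    0    2    0
   P3   1    3   -2    0    0
   P4  -3    0    0    0    0
   P5   0    0    0   -2    2

Candidate y = [1, 2, 3, 3, 1, 1]; check y·C column-wise:
  col T0: 1·0 + 2·0 + 3·0 + 3·1 + 1·-3 + 1·0 = 0
  col T1: 1·0 + 2·-3 + 3·-1 + 3·3 + 1·0 + 1·0 = 0
  col T2: 1·0 + 2·3 + 3·0 + 3·-2 + 1·0 + 1·0 = 0
  col T3: 1·0 + 2·-2 + 3·2 + 3·0 + 1·0 + 1·-2 = 0
  col T4: 1·-2 + 2·0 + 3·0 + 3·0 + 1·0 + 1·2 = 0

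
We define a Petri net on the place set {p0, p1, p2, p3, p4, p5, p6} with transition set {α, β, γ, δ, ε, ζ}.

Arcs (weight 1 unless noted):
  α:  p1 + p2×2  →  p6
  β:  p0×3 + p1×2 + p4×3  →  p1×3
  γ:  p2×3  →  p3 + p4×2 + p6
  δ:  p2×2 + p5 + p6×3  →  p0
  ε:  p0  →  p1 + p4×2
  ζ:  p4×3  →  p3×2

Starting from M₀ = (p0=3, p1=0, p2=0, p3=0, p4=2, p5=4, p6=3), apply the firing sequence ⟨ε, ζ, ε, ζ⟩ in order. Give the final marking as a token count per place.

step 1: fire ε:  (p0=3, p1=0, p2=0, p3=0, p4=2, p5=4, p6=3) → (p0=2, p1=1, p2=0, p3=0, p4=4, p5=4, p6=3)
step 2: fire ζ:  (p0=2, p1=1, p2=0, p3=0, p4=4, p5=4, p6=3) → (p0=2, p1=1, p2=0, p3=2, p4=1, p5=4, p6=3)
step 3: fire ε:  (p0=2, p1=1, p2=0, p3=2, p4=1, p5=4, p6=3) → (p0=1, p1=2, p2=0, p3=2, p4=3, p5=4, p6=3)
step 4: fire ζ:  (p0=1, p1=2, p2=0, p3=2, p4=3, p5=4, p6=3) → (p0=1, p1=2, p2=0, p3=4, p4=0, p5=4, p6=3)

(p0=1, p1=2, p2=0, p3=4, p4=0, p5=4, p6=3)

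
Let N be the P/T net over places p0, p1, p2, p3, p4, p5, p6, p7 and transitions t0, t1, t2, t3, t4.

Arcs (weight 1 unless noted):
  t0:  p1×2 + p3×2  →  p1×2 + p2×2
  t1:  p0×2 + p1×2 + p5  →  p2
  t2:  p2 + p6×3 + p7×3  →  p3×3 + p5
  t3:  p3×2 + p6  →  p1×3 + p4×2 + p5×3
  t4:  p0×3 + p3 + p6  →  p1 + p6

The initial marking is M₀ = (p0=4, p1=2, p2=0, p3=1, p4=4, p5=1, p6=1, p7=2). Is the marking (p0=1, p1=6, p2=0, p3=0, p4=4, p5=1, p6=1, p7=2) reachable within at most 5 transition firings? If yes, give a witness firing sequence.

depth 0: 1 marking
depth 1: 3 markings reached so far
depth 2: 3 markings reached so far
(frontier empty at depth 2; search complete)
target is not among the 3 markings reachable within 5 steps

NO — not reachable within 5 firings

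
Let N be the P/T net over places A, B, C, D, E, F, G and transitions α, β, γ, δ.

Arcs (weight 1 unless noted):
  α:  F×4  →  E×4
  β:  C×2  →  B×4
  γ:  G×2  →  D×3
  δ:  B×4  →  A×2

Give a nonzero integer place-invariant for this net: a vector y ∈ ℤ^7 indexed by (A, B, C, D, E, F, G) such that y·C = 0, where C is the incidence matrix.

y = (A:2, B:1, C:2, D:0, E:0, F:0, G:0)

Incidence matrix C (rows=places, cols=transitions):
        α    β    γ    δ
    A   0    0    0    2
    B   0    4    0   -4
    C   0   -2    0    0
    D   0    0    3    0
    E   4    0    0    0
    F  -4    0    0    0
    G   0    0   -2    0

Candidate y = [2, 1, 2, 0, 0, 0, 0]; check y·C column-wise:
  col α: 2·0 + 1·0 + 2·0 + 0·4 + 0·-4 = 0
  col β: 2·0 + 1·4 + 2·-2 = 0
  col γ: 2·0 + 1·0 + 2·0 + 0·3 + 0·-2 = 0
  col δ: 2·2 + 1·-4 + 2·0 = 0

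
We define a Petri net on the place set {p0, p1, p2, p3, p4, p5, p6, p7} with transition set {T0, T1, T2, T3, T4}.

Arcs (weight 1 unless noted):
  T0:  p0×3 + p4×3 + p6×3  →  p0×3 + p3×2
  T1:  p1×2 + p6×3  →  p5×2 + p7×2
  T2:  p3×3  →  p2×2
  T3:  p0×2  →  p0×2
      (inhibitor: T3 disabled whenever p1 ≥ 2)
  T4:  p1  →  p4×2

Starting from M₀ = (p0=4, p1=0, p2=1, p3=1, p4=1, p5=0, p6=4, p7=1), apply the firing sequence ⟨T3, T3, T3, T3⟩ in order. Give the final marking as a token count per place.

(p0=4, p1=0, p2=1, p3=1, p4=1, p5=0, p6=4, p7=1)

step 1: fire T3:  (p0=4, p1=0, p2=1, p3=1, p4=1, p5=0, p6=4, p7=1) → (p0=4, p1=0, p2=1, p3=1, p4=1, p5=0, p6=4, p7=1)
step 2: fire T3:  (p0=4, p1=0, p2=1, p3=1, p4=1, p5=0, p6=4, p7=1) → (p0=4, p1=0, p2=1, p3=1, p4=1, p5=0, p6=4, p7=1)
step 3: fire T3:  (p0=4, p1=0, p2=1, p3=1, p4=1, p5=0, p6=4, p7=1) → (p0=4, p1=0, p2=1, p3=1, p4=1, p5=0, p6=4, p7=1)
step 4: fire T3:  (p0=4, p1=0, p2=1, p3=1, p4=1, p5=0, p6=4, p7=1) → (p0=4, p1=0, p2=1, p3=1, p4=1, p5=0, p6=4, p7=1)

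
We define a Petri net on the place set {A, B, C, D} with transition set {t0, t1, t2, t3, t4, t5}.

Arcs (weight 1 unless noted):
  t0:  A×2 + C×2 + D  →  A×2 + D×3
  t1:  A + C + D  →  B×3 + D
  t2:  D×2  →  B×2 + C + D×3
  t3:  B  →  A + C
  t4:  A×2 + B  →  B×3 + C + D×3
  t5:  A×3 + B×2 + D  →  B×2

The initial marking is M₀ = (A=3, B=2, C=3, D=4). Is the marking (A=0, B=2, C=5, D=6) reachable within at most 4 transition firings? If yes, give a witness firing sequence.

NO — not reachable within 4 firings

depth 0: 1 marking
depth 1: 7 markings reached so far
depth 2: 23 markings reached so far
depth 3: 54 markings reached so far
depth 4: 107 markings reached so far
target is not among the 107 markings reachable within 4 steps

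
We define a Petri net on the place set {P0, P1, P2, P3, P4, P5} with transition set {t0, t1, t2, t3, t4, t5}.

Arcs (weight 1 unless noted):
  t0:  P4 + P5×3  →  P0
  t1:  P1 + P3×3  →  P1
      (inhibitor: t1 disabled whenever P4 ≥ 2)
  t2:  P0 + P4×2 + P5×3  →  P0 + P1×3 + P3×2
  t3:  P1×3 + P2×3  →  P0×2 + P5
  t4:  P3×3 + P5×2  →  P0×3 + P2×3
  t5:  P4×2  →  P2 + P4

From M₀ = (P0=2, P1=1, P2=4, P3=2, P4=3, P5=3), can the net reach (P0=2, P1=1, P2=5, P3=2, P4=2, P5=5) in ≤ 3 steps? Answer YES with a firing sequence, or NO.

NO — not reachable within 3 firings

depth 0: 1 marking
depth 1: 4 markings reached so far
depth 2: 9 markings reached so far
depth 3: 13 markings reached so far
target is not among the 13 markings reachable within 3 steps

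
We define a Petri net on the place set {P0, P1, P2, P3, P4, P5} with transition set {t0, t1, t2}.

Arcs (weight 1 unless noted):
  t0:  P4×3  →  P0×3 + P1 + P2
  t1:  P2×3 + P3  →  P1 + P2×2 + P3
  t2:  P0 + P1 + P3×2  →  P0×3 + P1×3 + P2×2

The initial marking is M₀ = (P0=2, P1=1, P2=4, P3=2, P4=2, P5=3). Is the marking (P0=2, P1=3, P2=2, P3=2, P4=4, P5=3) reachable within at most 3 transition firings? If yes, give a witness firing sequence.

depth 0: 1 marking
depth 1: 3 markings reached so far
depth 2: 5 markings reached so far
depth 3: 6 markings reached so far
target is not among the 6 markings reachable within 3 steps

NO — not reachable within 3 firings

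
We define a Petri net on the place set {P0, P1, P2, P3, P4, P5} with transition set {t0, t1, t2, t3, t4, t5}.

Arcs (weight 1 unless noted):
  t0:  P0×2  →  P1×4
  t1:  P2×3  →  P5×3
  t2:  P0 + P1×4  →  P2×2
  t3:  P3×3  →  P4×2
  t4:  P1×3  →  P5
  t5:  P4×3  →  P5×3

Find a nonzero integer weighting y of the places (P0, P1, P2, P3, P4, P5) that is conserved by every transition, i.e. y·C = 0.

y = (P0:2, P1:1, P2:3, P3:2, P4:3, P5:3)

Incidence matrix C (rows=places, cols=transitions):
       t0   t1   t2   t3   t4   t5
   P0  -2    0   -1    0    0    0
   P1   4    0   -4    0   -3    0
   P2   0   -3    2    0    0    0
   P3   0    0    0   -3    0    0
   P4   0    0    0    2    0   -3
   P5   0    3    0    0    1    3

Candidate y = [2, 1, 3, 2, 3, 3]; check y·C column-wise:
  col t0: 2·-2 + 1·4 + 3·0 + 2·0 + 3·0 + 3·0 = 0
  col t1: 2·0 + 1·0 + 3·-3 + 2·0 + 3·0 + 3·3 = 0
  col t2: 2·-1 + 1·-4 + 3·2 + 2·0 + 3·0 + 3·0 = 0
  col t3: 2·0 + 1·0 + 3·0 + 2·-3 + 3·2 + 3·0 = 0
  col t4: 2·0 + 1·-3 + 3·0 + 2·0 + 3·0 + 3·1 = 0
  col t5: 2·0 + 1·0 + 3·0 + 2·0 + 3·-3 + 3·3 = 0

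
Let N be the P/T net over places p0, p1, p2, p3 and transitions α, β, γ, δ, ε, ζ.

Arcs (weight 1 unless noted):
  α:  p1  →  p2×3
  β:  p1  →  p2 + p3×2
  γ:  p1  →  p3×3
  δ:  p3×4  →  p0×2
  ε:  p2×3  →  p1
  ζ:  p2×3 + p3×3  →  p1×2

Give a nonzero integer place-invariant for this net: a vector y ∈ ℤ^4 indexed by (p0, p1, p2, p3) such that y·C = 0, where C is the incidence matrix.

Incidence matrix C (rows=places, cols=transitions):
        α    β    γ    δ    ε    ζ
   p0   0    0    0    2    0    0
   p1  -1   -1   -1    0    1    2
   p2   3    1    0    0   -3   -3
   p3   0    2    3   -4    0   -3

Candidate y = [2, 3, 1, 1]; check y·C column-wise:
  col α: 2·0 + 3·-1 + 1·3 + 1·0 = 0
  col β: 2·0 + 3·-1 + 1·1 + 1·2 = 0
  col γ: 2·0 + 3·-1 + 1·0 + 1·3 = 0
  col δ: 2·2 + 3·0 + 1·0 + 1·-4 = 0
  col ε: 2·0 + 3·1 + 1·-3 + 1·0 = 0
  col ζ: 2·0 + 3·2 + 1·-3 + 1·-3 = 0

y = (p0:2, p1:3, p2:1, p3:1)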